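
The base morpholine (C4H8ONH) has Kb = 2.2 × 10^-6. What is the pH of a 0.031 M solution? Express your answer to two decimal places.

C4H8ONH + H2O ⇌ C4H8ONH2+ + OH-
Let x = [OH-] at equilibrium. Kb = x²/(0.031 − x).
Since Kb ≪ C₀, x ≈ √(Kb·C₀) = 2.61 × 10^-4 M.
pOH = −log(2.61 × 10^-4) = 3.58; pH = 14.00 − 3.58 = 10.42

pH = 10.42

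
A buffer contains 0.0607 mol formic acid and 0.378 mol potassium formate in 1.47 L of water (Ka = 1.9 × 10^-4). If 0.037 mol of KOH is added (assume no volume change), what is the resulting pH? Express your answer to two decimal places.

OH- converts HCOOH to HCOO-: HCOOH → 0.0237 mol, HCOO- → 0.415 mol.
pKa = −log(1.9 × 10^-4) = 3.721
pH = pKa + log(n_HCOO-/n_HCOOH) = 3.721 + log(0.415/0.0237) = 3.721 + (+1.243)

pH = 4.96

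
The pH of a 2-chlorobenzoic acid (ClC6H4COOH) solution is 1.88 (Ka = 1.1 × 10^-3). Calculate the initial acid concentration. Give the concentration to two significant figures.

[H+] = 10^(-1.88) = 1.32 × 10^-2 M = x
Ka = x²/(C₀ − x) ⇒ C₀ = x + x²/Ka
C₀ = 1.32 × 10^-2 + (1.32 × 10^-2)²/(1.1 × 10^-3) = 1.72 × 10^-1 M

C₀ = 1.7 × 10^-1 M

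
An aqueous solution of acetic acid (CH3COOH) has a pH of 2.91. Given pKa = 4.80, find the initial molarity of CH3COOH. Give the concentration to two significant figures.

C₀ = 9.7 × 10^-2 M

[H+] = 10^(-2.91) = 1.23 × 10^-3 M = x
Ka = 10^(−4.80) = 1.58 × 10^-5
Ka = x²/(C₀ − x) ⇒ C₀ = x + x²/Ka
C₀ = 1.23 × 10^-3 + (1.23 × 10^-3)²/(1.58 × 10^-5) = 9.70 × 10^-2 M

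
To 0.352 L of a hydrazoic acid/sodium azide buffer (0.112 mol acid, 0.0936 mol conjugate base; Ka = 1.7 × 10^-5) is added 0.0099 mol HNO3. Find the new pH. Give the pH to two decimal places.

After neutralization: n(HN3) = 0.122 mol, n(N3-) = 0.0837 mol.
pKa = −log(1.7 × 10^-5) = 4.770
pH = pKa + log(n_N3-/n_HN3) = 4.770 + log(0.0837/0.122) = 4.770 + (-0.164)

pH = 4.61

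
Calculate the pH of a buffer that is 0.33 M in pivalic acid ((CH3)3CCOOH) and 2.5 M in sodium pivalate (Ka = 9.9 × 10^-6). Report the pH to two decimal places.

pH = 5.88

pKa = −log(9.9 × 10^-6) = 5.004
Henderson–Hasselbalch: pH = pKa + log([(CH3)3CCOO-]/[(CH3)3CCOOH]) = 5.004 + log(2.5/0.33)
pH = 5.004 + (+0.879) = 5.88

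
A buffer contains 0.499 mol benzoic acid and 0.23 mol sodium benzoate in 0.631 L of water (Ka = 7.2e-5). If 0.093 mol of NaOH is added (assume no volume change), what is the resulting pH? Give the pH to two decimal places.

pH = 4.04

OH- converts C6H5COOH to C6H5COO-: C6H5COOH → 0.406 mol, C6H5COO- → 0.323 mol.
pKa = −log(7.2 × 10^-5) = 4.143
Henderson–Hasselbalch with mole ratio 0.323/0.406: pH = 4.143 + (-0.099)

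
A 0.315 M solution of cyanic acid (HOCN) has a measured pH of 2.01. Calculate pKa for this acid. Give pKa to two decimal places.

[H+] = 10^(-2.01) = 9.77 × 10^-3 M
At equilibrium [HA] = 0.315 − 9.77 × 10^-3 = 3.05 × 10^-1 M
Ka = [H+][A-]/[HA] = (9.77 × 10^-3)² / 3.05 × 10^-1 = 3.13 × 10^-4
pKa = -log(3.13 × 10^-4) = 3.50

pKa = 3.50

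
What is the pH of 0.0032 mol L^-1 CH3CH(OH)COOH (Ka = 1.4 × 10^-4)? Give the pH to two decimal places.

pH = 3.22

CH3CH(OH)COOH ⇌ CH3CH(OH)COO- + H+
Let x = [H+] at equilibrium. Ka = x²/(0.0032 − x).
x is not negligible relative to C₀; solve x² + 0.00014·x − 4.48e-07 = 0.
x = (−Ka + √(Ka² + 4·Ka·C₀))/2 = 6.03 × 10^-4 M
pH = −log[H+] = −log(6.03 × 10^-4) = 3.22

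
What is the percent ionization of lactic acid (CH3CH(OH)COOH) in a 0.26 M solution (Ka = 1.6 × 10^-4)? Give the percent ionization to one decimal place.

2.5%

CH3CH(OH)COOH ⇌ CH3CH(OH)COO- + H+; let x = [H+] at equilibrium.
x ≈ √(Ka·C₀) = √(1.6 × 10^-4 × 0.26) = 6.45 × 10^-3 M
Fraction ionized = 6.45 × 10^-3 / 0.26 = 0.0248 → 2.5%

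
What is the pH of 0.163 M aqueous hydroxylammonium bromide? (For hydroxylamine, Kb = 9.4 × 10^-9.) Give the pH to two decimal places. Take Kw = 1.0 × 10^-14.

NH3OH+ is the conjugate acid of the weak base NH2OH.
Ka = Kw/Kb = 1.0×10^-14 / 9.4 × 10^-9 = 1.06 × 10^-6
From the ICE table, Ka = [H+]²/(0.163 − [H+]) = 1.06 × 10^-6.
Neglecting [H+] in the denominator: [H+] = √(1.06 × 10^-6 × 0.163) = 4.16 × 10^-4 M
([H+]/C₀ = 0.26% < 5%, so the approximation holds.)
pH = −log(4.16 × 10^-4) = 3.38

pH = 3.38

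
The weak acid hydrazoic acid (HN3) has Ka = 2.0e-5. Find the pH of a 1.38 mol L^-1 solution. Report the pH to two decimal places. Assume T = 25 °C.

pH = 2.28

HN3 ⇌ N3- + H+
From the ICE table, Ka = [H+]²/(1.38 − [H+]) = 2.0 × 10^-5.
Assume [H+] ≪ 1.38: [H+] ≈ √(2.0 × 10^-5 × 1.38) = 5.25 × 10^-3 M
pH = −log[H+] = −log(5.25 × 10^-3) = 2.28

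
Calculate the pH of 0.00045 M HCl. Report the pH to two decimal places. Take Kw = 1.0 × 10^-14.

HCl is a strong acid and dissociates completely, so [H+] = 0.00045 M.
pH = -log(0.00045) = 3.35

pH = 3.35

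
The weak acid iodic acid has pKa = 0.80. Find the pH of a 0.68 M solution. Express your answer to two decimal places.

pH = 0.59

HIO3 ⇌ IO3- + H+
Ka = 10^(−0.80) = 1.58 × 10^-1
From the ICE table, Ka = [H+]²/(0.68 − [H+]) = 1.58 × 10^-1.
[H+] is not negligible relative to C₀; solve [H+]² + 0.158·[H+] − 0.107 = 0.
[H+] = [−0.158 + √(0.158² + 0.43)]/2 = 2.58 × 10^-1 M
pH = −log[H+] = −log(2.58 × 10^-1) = 0.59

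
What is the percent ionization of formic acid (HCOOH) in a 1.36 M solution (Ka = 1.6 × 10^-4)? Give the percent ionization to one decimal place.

HCOOH ⇌ HCOO- + H+; let x = [H+] at equilibrium.
x ≈ √(Ka·C₀) = √(1.6 × 10^-4 × 1.36) = 1.48 × 10^-2 M
% ionization = x/C₀ × 100% = 1.48 × 10^-2/1.36 × 100% = 1.1%

1.1%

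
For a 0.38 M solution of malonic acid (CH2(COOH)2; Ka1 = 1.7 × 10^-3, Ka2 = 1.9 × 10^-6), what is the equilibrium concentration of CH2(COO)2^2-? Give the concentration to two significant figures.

First ionization gives [H+] ≈ [CH2(COOH)COO-] = 2.46 × 10^-2 M.
Second step: Ka2 = [H+][CH2(COO)2^2-]/[CH2(COOH)COO-] ≈ [CH2(COO)2^2-] (since [H+] ≈ [CH2(COOH)COO-]).
So [CH2(COO)2^2-] ≈ Ka2.

1.9 × 10^-6 M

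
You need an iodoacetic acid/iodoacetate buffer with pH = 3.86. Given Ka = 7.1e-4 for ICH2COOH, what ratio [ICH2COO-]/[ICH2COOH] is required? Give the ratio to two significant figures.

pKa = -log(7.1 × 10^-4) = 3.149
pH = pKa + log(r) ⇒ log(r) = 3.86 − 3.149 = +0.711
r = [ICH2COO-]/[ICH2COOH] = 10^(+0.711) = 5.14

ratio = 5.1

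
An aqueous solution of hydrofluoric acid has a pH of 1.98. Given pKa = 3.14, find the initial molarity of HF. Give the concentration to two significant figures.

C₀ = 1.6 × 10^-1 M

[H+] = 10^(-1.98) = 1.05 × 10^-2 M = x
Ka = 10^(−3.14) = 7.24 × 10^-4
Ka = x²/(C₀ − x) ⇒ C₀ = x + x²/Ka
C₀ = 1.05 × 10^-2 + (1.05 × 10^-2)²/(7.24 × 10^-4) = 1.63 × 10^-1 M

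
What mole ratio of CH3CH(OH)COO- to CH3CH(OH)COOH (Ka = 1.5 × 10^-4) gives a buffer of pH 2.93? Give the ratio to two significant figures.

pKa = -log(1.5 × 10^-4) = 3.824
pH = pKa + log(r) ⇒ log(r) = 2.93 − 3.824 = -0.894
r = [CH3CH(OH)COO-]/[CH3CH(OH)COOH] = 10^(-0.894) = 0.128

ratio = 0.13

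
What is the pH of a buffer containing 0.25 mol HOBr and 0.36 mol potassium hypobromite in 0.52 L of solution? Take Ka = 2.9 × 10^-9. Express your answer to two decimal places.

pKa = −log(2.9 × 10^-9) = 8.538
Using pH = pKa + log([base]/[acid]) with [base]/[acid] = 0.36/0.25:
pH = 8.538 + (+0.158) = 8.70

pH = 8.70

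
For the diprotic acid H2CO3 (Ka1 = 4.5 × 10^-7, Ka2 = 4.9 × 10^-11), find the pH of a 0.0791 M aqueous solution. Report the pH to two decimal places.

Ka1 ≫ Ka2, so treat the first dissociation as the only significant source of H+.
Ka1 = x²/(0.0791 − x) = 4.5 × 10^-7
x ≈ √(4.5 × 10^-7 × 0.0791) = 1.89 × 10^-4 M
pH = −log(1.89 × 10^-4) = 3.72

pH = 3.72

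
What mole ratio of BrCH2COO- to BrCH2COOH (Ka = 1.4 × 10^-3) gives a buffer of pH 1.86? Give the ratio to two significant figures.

pKa = -log(1.4 × 10^-3) = 2.854
pH = pKa + log(r) ⇒ log(r) = 1.86 − 2.854 = -0.994
r = [BrCH2COO-]/[BrCH2COOH] = 10^(-0.994) = 0.101

ratio = 0.10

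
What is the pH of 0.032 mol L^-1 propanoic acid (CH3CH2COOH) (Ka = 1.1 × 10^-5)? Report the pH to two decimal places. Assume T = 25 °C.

CH3CH2COOH ⇌ CH3CH2COO- + H+
Ka = [H+]²/(0.032 − [H+]) = 1.1 × 10^-5
Neglecting [H+] in the denominator: [H+] = √(1.1 × 10^-5 × 0.032) = 5.93 × 10^-4 M
Check: 1.9% ionized — well under 5%, approximation valid.
pH = −log(5.93 × 10^-4) = 3.23

pH = 3.23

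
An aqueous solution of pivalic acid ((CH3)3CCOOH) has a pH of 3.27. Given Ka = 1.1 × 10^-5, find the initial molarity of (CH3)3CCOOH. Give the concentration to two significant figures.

[H+] = 10^(-3.27) = 5.37 × 10^-4 M = x
Ka = x²/(C₀ − x) ⇒ C₀ = x + x²/Ka
C₀ = 5.37 × 10^-4 + (5.37 × 10^-4)²/(1.1 × 10^-5) = 2.68 × 10^-2 M

C₀ = 2.7 × 10^-2 M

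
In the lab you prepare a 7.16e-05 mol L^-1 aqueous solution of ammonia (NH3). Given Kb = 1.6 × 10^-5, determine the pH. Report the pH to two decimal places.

NH3 + H2O ⇌ NH4+ + OH-
From the ICE table, Kb = [OH-]²/(7.16e-05 − [OH-]) = 1.6 × 10^-5.
Here C₀/Kb ≈ 4.48, so the small-[OH-] approximation fails. Use the quadratic:
[OH-] = [−1.6e-05 + √(1.6e-05² + 4.58e-09)]/2 = 2.68 × 10^-5 M
pOH = −log(2.68 × 10^-5) = 4.57; pH = 14.00 − 4.57 = 9.43

pH = 9.43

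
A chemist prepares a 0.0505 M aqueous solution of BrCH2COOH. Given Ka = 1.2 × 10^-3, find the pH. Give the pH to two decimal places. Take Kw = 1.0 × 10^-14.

BrCH2COOH ⇌ BrCH2COO- + H+
Ka = [H+]²/(0.0505 − [H+]) = 1.2 × 10^-3
[H+] is not negligible relative to C₀; solve [H+]² + 0.0012·[H+] − 6.06e-05 = 0.
[H+] = (−Ka + √(Ka² + 4·Ka·C₀))/2 = 7.21 × 10^-3 M
pH = −log(7.21 × 10^-3) = 2.14

pH = 2.14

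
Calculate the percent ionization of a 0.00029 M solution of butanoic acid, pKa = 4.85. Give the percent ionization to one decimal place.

19.8%

CH3(CH2)2COOH ⇌ CH3(CH2)2COO- + H+; let x = [H+] at equilibrium.
Ka = 10^(−4.85) = 1.41 × 10^-5
Solve x² + 1.41e-05x − 4.09e-09 = 0 → x = 5.73 × 10^-5 M
Fraction ionized = 5.73 × 10^-5 / 0.00029 = 0.1976 → 19.8%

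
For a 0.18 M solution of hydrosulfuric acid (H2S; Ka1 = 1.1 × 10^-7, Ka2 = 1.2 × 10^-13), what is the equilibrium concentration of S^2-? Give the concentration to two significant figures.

1.2 × 10^-13 M

First ionization gives [H+] ≈ [HS-] = 1.41 × 10^-4 M.
Second step: Ka2 = [H+][S^2-]/[HS-] ≈ [S^2-] (since [H+] ≈ [HS-]).
So [S^2-] ≈ Ka2.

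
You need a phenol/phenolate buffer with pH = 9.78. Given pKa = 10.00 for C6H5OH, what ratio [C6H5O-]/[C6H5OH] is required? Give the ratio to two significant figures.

pH = pKa + log(r) ⇒ log(r) = 9.78 − 10.00 = -0.22
r = [C6H5O-]/[C6H5OH] = 10^(-0.22) = 0.603

ratio = 0.60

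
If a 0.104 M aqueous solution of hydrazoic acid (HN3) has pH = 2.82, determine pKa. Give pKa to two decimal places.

pKa = 4.65

[H+] = 10^(-2.82) = 1.51 × 10^-3 M
At equilibrium [HA] = 0.104 − 1.51 × 10^-3 = 1.02 × 10^-1 M
Ka = [H+][A-]/[HA] = (1.51 × 10^-3)² / 1.02 × 10^-1 = 2.24 × 10^-5
pKa = -log(2.24 × 10^-5) = 4.65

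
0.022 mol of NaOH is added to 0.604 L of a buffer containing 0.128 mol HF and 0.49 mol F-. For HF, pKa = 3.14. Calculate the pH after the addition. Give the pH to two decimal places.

pH = 3.82

OH- converts HF to F-: HF → 0.106 mol, F- → 0.512 mol.
pH = pKa + log([A⁻]/[HA]) = 3.14 + log(0.512/0.106) = 3.14 +0.684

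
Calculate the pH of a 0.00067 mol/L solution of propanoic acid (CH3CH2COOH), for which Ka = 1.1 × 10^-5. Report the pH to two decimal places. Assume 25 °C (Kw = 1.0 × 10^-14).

CH3CH2COOH ⇌ CH3CH2COO- + H+
Ka = x²/(0.00067 − x) = 1.1 × 10^-5
The 5% rule fails; solving x² + Ka·x − Ka·C₀ = 0 exactly:
x = (−Ka + √(Ka² + 4·Ka·C₀))/2 = 8.05 × 10^-5 M
pH = −log[H+] = −log(8.05 × 10^-5) = 4.09

pH = 4.09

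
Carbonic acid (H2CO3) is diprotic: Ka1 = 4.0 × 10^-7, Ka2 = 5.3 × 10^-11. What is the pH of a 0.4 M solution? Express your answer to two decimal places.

Since Ka1 ≫ Ka2, the first ionization dominates [H+].
Ka1 = x²/(0.4 − x) = 4.0 × 10^-7
x ≈ √(4.0 × 10^-7 × 0.4) = 4.00 × 10^-4 M
pH = −log(4.00 × 10^-4) = 3.40

pH = 3.40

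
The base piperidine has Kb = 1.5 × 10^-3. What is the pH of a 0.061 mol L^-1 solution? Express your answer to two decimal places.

C5H10NH + H2O ⇌ C5H10NH2+ + OH-
From the ICE table, Kb = [OH-]²/(0.061 − [OH-]) = 1.5 × 10^-3.
Here C₀/Kb ≈ 40.7, so the small-[OH-] approximation fails. Use the quadratic:
[OH-] = [−0.0015 + √(0.0015² + 0.000366)]/2 = 8.84 × 10^-3 M
pOH = 2.05, so pH = 14.00 − pOH = 11.95

pH = 11.95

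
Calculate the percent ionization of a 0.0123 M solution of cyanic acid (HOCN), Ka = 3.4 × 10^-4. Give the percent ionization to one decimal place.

15.3%

HOCN ⇌ OCN- + H+; let x = [H+] at equilibrium.
Solve x² + 0.00034x − 4.18e-06 = 0 → x = 1.88 × 10^-3 M
Fraction ionized = 1.88 × 10^-3 / 0.0123 = 0.1528 → 15.3%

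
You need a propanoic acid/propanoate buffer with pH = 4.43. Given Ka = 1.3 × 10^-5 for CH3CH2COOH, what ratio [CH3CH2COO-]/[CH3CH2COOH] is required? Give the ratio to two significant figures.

pKa = -log(1.3 × 10^-5) = 4.886
pH = pKa + log(r) ⇒ log(r) = 4.43 − 4.886 = -0.456
r = [CH3CH2COO-]/[CH3CH2COOH] = 10^(-0.456) = 0.35

ratio = 0.35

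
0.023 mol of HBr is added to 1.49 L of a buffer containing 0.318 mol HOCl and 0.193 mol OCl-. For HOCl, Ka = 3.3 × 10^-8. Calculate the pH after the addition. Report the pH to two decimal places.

Added H+ converts OCl- to HOCl: HOCl → 0.341 mol, OCl- → 0.17 mol.
pKa = −log(3.3 × 10^-8) = 7.481
pH = pKa + log(n_OCl-/n_HOCl) = 7.481 + log(0.17/0.341) = 7.481 + (-0.302)

pH = 7.18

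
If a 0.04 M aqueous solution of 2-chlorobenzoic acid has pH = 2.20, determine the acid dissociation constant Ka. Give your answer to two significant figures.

[H+] = 10^(-2.20) = 6.31 × 10^-3 M
At equilibrium [HA] = 0.04 − 6.31 × 10^-3 = 3.37 × 10^-2 M
Ka = [H+][A-]/[HA] = (6.31 × 10^-3)² / 3.37 × 10^-2 = 1.2 × 10^-3

Ka = 1.2 × 10^-3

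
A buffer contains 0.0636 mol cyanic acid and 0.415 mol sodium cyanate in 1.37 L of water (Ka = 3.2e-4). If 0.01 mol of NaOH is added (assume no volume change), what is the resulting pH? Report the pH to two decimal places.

pH = 4.39

OH- converts HOCN to OCN-: HOCN → 0.0536 mol, OCN- → 0.425 mol.
pKa = −log(3.2 × 10^-4) = 3.495
Henderson–Hasselbalch with mole ratio 0.425/0.0536: pH = 3.495 + (+0.899)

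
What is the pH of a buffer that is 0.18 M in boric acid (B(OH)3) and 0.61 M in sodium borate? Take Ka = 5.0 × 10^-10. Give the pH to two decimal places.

pH = 9.83

pKa = −log(5.0 × 10^-10) = 9.301
Using pH = pKa + log([base]/[acid]) with [base]/[acid] = 0.61/0.18:
pH = 9.301 + (+0.530) = 9.83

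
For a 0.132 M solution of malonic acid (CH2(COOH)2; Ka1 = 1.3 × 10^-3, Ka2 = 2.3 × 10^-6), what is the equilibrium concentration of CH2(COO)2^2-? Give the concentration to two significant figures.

First ionization gives [H+] ≈ [CH2(COOH)COO-] = 1.25 × 10^-2 M.
Second step: Ka2 = [H+][CH2(COO)2^2-]/[CH2(COOH)COO-] ≈ [CH2(COO)2^2-] (since [H+] ≈ [CH2(COOH)COO-]).
So [CH2(COO)2^2-] ≈ Ka2.

2.3 × 10^-6 M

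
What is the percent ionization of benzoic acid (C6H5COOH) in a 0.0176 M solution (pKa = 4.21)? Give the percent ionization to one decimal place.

5.7%

C6H5COOH ⇌ C6H5COO- + H+; let x = [H+] at equilibrium.
Ka = 10^(−4.21) = 6.17 × 10^-5
Ka = x²/(C₀ − x); solving the quadratic gives x = 1.01 × 10^-3 M.
Fraction ionized = 1.01 × 10^-3 / 0.0176 = 0.0574 → 5.7%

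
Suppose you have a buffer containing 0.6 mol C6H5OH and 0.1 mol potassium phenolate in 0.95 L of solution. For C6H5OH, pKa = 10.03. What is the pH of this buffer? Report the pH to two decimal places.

Henderson–Hasselbalch: pH = pKa + log([C6H5O-]/[C6H5OH]) = 10.03 + log(0.1/0.6)
pH = 10.03 + (-0.778) = 9.25

pH = 9.25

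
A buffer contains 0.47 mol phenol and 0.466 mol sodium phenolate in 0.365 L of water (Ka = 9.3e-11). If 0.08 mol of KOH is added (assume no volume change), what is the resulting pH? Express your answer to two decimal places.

OH- converts C6H5OH to C6H5O-: C6H5OH → 0.39 mol, C6H5O- → 0.546 mol.
pKa = −log(9.3 × 10^-11) = 10.032
Henderson–Hasselbalch with mole ratio 0.546/0.39: pH = 10.032 + (+0.146)

pH = 10.18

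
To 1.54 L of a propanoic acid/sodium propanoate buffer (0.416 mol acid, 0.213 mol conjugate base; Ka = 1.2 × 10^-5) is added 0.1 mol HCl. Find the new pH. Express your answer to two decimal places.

pH = 4.26

Added H+ converts CH3CH2COO- to CH3CH2COOH: CH3CH2COOH → 0.516 mol, CH3CH2COO- → 0.113 mol.
pKa = −log(1.2 × 10^-5) = 4.921
pH = pKa + log(n_CH3CH2COO-/n_CH3CH2COOH) = 4.921 + log(0.113/0.516) = 4.921 + (-0.660)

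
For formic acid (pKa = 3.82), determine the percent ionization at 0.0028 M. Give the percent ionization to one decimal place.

HCOOH ⇌ HCOO- + H+; let x = [H+] at equilibrium.
Ka = 10^(−3.82) = 1.51 × 10^-4
Ka = x²/(C₀ − x); solving the quadratic gives x = 5.79 × 10^-4 M.
% ionization = x/C₀ × 100% = 5.79 × 10^-4/0.0028 × 100% = 20.7%

20.7%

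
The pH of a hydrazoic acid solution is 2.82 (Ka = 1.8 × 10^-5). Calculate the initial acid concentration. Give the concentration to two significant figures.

C₀ = 1.3 × 10^-1 M

[H+] = 10^(-2.82) = 1.51 × 10^-3 M = x
Ka = x²/(C₀ − x) ⇒ C₀ = x + x²/Ka
C₀ = 1.51 × 10^-3 + (1.51 × 10^-3)²/(1.8 × 10^-5) = 1.28 × 10^-1 M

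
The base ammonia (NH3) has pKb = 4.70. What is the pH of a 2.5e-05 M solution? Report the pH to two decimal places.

pH = 9.16

NH3 + H2O ⇌ NH4+ + OH-
Kb = 10^(−4.70) = 2.00 × 10^-5
Let x = [OH-] at equilibrium. Kb = x²/(2.5e-05 − x).
Here C₀/Kb ≈ 1.25, so the small-x approximation fails. Use the quadratic:
x = [−2e-05 + √(2e-05² + 2e-09)]/2 = 1.45 × 10^-5 M
pOH = 4.84, so pH = 14.00 − pOH = 9.16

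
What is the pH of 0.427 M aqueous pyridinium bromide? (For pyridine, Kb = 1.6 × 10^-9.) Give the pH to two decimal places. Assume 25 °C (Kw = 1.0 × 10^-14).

pH = 2.79

C5H5NH+ is the conjugate acid of the weak base C5H5N.
Ka = Kw/Kb = 1.0×10^-14 / 1.6 × 10^-9 = 6.25 × 10^-6
Ka = [H+]²/(0.427 − [H+]) = 6.25 × 10^-6
Since Ka ≪ C₀, [H+] ≈ √(Ka·C₀) = 1.63 × 10^-3 M.
pH = −log(1.63 × 10^-3) = 2.79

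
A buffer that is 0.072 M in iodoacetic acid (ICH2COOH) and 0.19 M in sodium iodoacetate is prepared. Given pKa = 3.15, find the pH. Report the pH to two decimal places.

pH = 3.57

pH = pKa + log([A⁻]/[HA]) = 3.15 + log(0.19/0.072)
pH = 3.15 + (+0.421) = 3.57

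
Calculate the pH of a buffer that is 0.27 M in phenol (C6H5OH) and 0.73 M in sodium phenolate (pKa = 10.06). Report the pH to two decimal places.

pH = pKa + log([A⁻]/[HA]) = 10.06 + log(0.73/0.27)
pH = 10.06 + (+0.432) = 10.49

pH = 10.49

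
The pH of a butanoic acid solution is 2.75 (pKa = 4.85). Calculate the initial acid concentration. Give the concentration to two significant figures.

C₀ = 2.3 × 10^-1 M

[H+] = 10^(-2.75) = 1.78 × 10^-3 M = x
Ka = 10^(−4.85) = 1.41 × 10^-5
Ka = x²/(C₀ − x) ⇒ C₀ = x + x²/Ka
C₀ = 1.78 × 10^-3 + (1.78 × 10^-3)²/(1.41 × 10^-5) = 2.26 × 10^-1 M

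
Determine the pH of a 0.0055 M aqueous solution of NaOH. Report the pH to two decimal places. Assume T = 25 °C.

pH = 11.74

NaOH is a strong base; [OH-] = 0.0055 M.
pOH = -log(0.0055) = 2.26
pH = 14.00 - 2.26 = 11.74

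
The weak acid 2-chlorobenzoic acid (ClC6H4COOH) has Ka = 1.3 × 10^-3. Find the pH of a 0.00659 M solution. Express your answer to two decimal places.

ClC6H4COOH ⇌ ClC6H4COO- + H+
Ka = [H+]²/(0.00659 − [H+]) = 1.3 × 10^-3
Here C₀/Ka ≈ 5.07, so the small-[H+] approximation fails. Use the quadratic:
[H+] = (−Ka + √(Ka² + 4·Ka·C₀))/2 = 2.35 × 10^-3 M
pH = −log[H+] = −log(2.35 × 10^-3) = 2.63

pH = 2.63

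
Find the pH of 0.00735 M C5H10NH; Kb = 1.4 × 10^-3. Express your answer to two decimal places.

C5H10NH + H2O ⇌ C5H10NH2+ + OH-
Kb = x²/(0.00735 − x) = 1.4 × 10^-3
The 5% rule fails; solving x² + Kb·x − Kb·C₀ = 0 exactly:
x = (−Kb + √(Kb² + 4·Kb·C₀))/2 = 2.58 × 10^-3 M
pOH = −log(2.58 × 10^-3) = 2.59; pH = 14.00 − 2.59 = 11.41

pH = 11.41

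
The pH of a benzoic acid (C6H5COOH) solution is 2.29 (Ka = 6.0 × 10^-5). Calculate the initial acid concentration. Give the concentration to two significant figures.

C₀ = 4.4 × 10^-1 M

[H+] = 10^(-2.29) = 5.13 × 10^-3 M = x
Ka = x²/(C₀ − x) ⇒ C₀ = x + x²/Ka
C₀ = 5.13 × 10^-3 + (5.13 × 10^-3)²/(6.0 × 10^-5) = 4.44 × 10^-1 M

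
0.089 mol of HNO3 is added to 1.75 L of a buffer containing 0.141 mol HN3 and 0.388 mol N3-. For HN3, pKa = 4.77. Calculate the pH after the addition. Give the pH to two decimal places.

pH = 4.88

Added H+ converts N3- to HN3: HN3 → 0.23 mol, N3- → 0.299 mol.
pH = pKa + log(n_N3-/n_HN3) = 4.77 + log(0.299/0.23) = 4.77 + (+0.114)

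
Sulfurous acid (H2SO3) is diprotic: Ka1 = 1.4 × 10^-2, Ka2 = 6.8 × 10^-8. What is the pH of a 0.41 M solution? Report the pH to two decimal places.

pH = 1.16

Ka1 ≫ Ka2, so treat the first dissociation as the only significant source of H+.
Ka1 = x²/(0.41 − x) = 1.4 × 10^-2
Solving the quadratic: x = (−Ka1 + √(Ka1² + 4·Ka1·C₀))/2 = 6.91 × 10^-2 M
pH = −log(6.91 × 10^-2) = 1.16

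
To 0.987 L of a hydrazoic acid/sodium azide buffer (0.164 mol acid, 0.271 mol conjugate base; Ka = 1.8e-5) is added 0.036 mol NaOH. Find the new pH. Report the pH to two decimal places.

pH = 5.12

OH- converts HN3 to N3-: HN3 → 0.128 mol, N3- → 0.307 mol.
pKa = −log(1.8 × 10^-5) = 4.745
pH = pKa + log(n_N3-/n_HN3) = 4.745 + log(0.307/0.128) = 4.745 + (+0.380)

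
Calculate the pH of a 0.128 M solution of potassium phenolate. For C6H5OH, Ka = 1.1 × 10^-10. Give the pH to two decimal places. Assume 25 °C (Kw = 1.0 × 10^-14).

pH = 11.53

C6H5O- is the conjugate base of the weak acid C6H5OH.
Kb = Kw/Ka = 1.0×10^-14 / 1.1 × 10^-10 = 9.09 × 10^-5
Kb = x²/(0.128 − x) = 9.09 × 10^-5
Neglecting x in the denominator: x = √(9.09 × 10^-5 × 0.128) = 3.41 × 10^-3 M
(x/C₀ = 2.7% < 5%, so the approximation holds.)
pOH = 2.47, so pH = 14.00 − pOH = 11.53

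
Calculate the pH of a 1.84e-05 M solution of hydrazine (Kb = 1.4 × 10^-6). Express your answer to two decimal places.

N2H4 + H2O ⇌ N2H5+ + OH-
From the ICE table, Kb = x²/(1.84e-05 − x) = 1.4 × 10^-6.
The 5% rule fails; solving x² + Kb·x − Kb·C₀ = 0 exactly:
x = (−Kb + √(Kb² + 4·Kb·C₀))/2 = 4.42 × 10^-6 M
pOH = 5.35, so pH = 14.00 − pOH = 8.65

pH = 8.65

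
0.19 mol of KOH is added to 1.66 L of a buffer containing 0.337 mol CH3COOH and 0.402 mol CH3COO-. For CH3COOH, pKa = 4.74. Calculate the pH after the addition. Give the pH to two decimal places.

After neutralization: n(CH3COOH) = 0.147 mol, n(CH3COO-) = 0.592 mol.
pH = pKa + log([A⁻]/[HA]) = 4.74 + log(0.592/0.147) = 4.74 +0.605

pH = 5.35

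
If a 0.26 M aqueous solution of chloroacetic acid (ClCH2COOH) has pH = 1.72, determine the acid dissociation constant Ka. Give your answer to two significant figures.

[H+] = 10^(-1.72) = 1.91 × 10^-2 M
At equilibrium [HA] = 0.26 − 1.91 × 10^-2 = 2.41 × 10^-1 M
Ka = [H+][A-]/[HA] = (1.91 × 10^-2)² / 2.41 × 10^-1 = 1.5 × 10^-3

Ka = 1.5 × 10^-3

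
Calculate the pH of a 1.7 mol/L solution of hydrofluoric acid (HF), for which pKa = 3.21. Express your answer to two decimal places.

pH = 1.49

HF ⇌ F- + H+
Ka = 10^(−3.21) = 6.17 × 10^-4
Ka = x²/(1.7 − x) = 6.17 × 10^-4
Assume x ≪ 1.7: x ≈ √(6.17 × 10^-4 × 1.7) = 3.24 × 10^-2 M
Check: 1.9% ionized — well under 5%, approximation valid.
pH = −log(3.24 × 10^-2) = 1.49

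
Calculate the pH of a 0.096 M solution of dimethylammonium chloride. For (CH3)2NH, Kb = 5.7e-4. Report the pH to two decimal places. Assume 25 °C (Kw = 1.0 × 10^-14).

(CH3)2NH2+ is the conjugate acid of the weak base (CH3)2NH.
Ka = Kw/Kb = 1.0×10^-14 / 5.7 × 10^-4 = 1.75 × 10^-11
Ka = [H+]²/(0.096 − [H+]) = 1.75 × 10^-11
Assume [H+] ≪ 0.096: [H+] ≈ √(1.75 × 10^-11 × 0.096) = 1.30 × 10^-6 M
([H+]/C₀ = 0.0014% < 5%, so the approximation holds.)
pH = −log(1.30 × 10^-6) = 5.89

pH = 5.89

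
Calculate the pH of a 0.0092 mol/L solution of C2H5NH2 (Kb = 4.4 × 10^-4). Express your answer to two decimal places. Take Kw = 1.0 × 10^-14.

pH = 11.26

C2H5NH2 + H2O ⇌ C2H5NH3+ + OH-
From the ICE table, Kb = [OH-]²/(0.0092 − [OH-]) = 4.4 × 10^-4.
The 5% rule fails; solving [OH-]² + Kb·[OH-] − Kb·C₀ = 0 exactly:
[OH-] = (−Kb + √(Kb² + 4·Kb·C₀))/2 = 1.80 × 10^-3 M
pOH = 2.74, so pH = 14.00 − pOH = 11.26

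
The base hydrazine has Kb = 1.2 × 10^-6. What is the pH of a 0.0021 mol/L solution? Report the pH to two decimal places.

pH = 9.70

N2H4 + H2O ⇌ N2H5+ + OH-
Let x = [OH-] at equilibrium. Kb = x²/(0.0021 − x).
Assume x ≪ 0.0021: x ≈ √(1.2 × 10^-6 × 0.0021) = 5.02 × 10^-5 M
pOH = 4.30, so pH = 14.00 − pOH = 9.70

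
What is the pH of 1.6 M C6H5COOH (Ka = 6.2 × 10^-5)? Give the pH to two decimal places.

pH = 2.00

C6H5COOH ⇌ C6H5COO- + H+
Ka = [H+]²/(1.6 − [H+]) = 6.2 × 10^-5
Since Ka ≪ C₀, [H+] ≈ √(Ka·C₀) = 9.96 × 10^-3 M.
pH = −log(9.96 × 10^-3) = 2.00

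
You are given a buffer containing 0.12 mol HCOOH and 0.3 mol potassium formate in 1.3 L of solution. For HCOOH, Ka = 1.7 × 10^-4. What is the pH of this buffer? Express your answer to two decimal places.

pKa = −log(1.7 × 10^-4) = 3.770
pH = pKa + log([A⁻]/[HA]) = 3.770 + log(0.3/0.12)
pH = 3.770 + (+0.398) = 4.17

pH = 4.17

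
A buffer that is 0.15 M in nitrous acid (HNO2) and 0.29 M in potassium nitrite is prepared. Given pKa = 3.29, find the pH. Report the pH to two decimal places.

pH = 3.58

Using pH = pKa + log([base]/[acid]) with [base]/[acid] = 0.29/0.15:
pH = 3.29 + (+0.286) = 3.58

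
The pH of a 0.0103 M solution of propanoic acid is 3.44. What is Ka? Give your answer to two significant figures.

Ka = 1.3 × 10^-5

[H+] = 10^(-3.44) = 3.63 × 10^-4 M
At equilibrium [HA] = 0.0103 − 3.63 × 10^-4 = 9.94 × 10^-3 M
Ka = [H+][A-]/[HA] = (3.63 × 10^-4)² / 9.94 × 10^-3 = 1.3 × 10^-5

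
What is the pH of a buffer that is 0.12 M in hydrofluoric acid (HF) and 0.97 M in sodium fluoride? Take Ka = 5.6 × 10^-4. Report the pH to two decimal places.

pH = 4.16

pKa = −log(5.6 × 10^-4) = 3.252
Henderson–Hasselbalch: pH = pKa + log([F-]/[HF]) = 3.252 + log(0.97/0.12)
pH = 3.252 + (+0.908) = 4.16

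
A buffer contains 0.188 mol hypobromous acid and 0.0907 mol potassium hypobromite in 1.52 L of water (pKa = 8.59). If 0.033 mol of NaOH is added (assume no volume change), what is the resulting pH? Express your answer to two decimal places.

After neutralization: n(HOBr) = 0.155 mol, n(OBr-) = 0.124 mol.
pH = pKa + log([A⁻]/[HA]) = 8.59 + log(0.124/0.155) = 8.59 -0.097

pH = 8.49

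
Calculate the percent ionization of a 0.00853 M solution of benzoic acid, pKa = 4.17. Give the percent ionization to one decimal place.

8.5%

C6H5COOH ⇌ C6H5COO- + H+; let x = [H+] at equilibrium.
Ka = 10^(−4.17) = 6.76 × 10^-5
Ka = x²/(C₀ − x); solving the quadratic gives x = 7.26 × 10^-4 M.
% ionization = x/C₀ × 100% = 7.26 × 10^-4/0.00853 × 100% = 8.5%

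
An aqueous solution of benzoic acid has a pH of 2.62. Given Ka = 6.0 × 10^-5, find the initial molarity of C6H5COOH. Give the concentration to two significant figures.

C₀ = 9.8 × 10^-2 M

[H+] = 10^(-2.62) = 2.40 × 10^-3 M = x
Ka = x²/(C₀ − x) ⇒ C₀ = x + x²/Ka
C₀ = 2.40 × 10^-3 + (2.40 × 10^-3)²/(6.0 × 10^-5) = 9.84 × 10^-2 M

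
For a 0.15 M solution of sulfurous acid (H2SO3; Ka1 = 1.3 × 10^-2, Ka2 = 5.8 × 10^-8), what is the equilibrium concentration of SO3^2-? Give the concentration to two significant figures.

First ionization gives [H+] ≈ [HSO3-] = 3.81 × 10^-2 M.
Second step: Ka2 = [H+][SO3^2-]/[HSO3-] ≈ [SO3^2-] (since [H+] ≈ [HSO3-]).
So [SO3^2-] ≈ Ka2.

5.8 × 10^-8 M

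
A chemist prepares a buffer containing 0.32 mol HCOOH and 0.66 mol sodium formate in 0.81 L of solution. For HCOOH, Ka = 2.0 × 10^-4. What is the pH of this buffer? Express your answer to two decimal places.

pH = 4.01

pKa = −log(2.0 × 10^-4) = 3.699
Using pH = pKa + log([base]/[acid]) with [base]/[acid] = 0.66/0.32:
pH = 3.699 + (+0.314) = 4.01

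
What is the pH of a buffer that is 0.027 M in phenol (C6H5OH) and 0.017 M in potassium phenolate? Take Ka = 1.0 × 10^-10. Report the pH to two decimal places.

pH = 9.80

pKa = −log(1.0 × 10^-10) = 10.000
Henderson–Hasselbalch: pH = pKa + log([C6H5O-]/[C6H5OH]) = 10.000 + log(0.017/0.027)
pH = 10.000 + (-0.201) = 9.80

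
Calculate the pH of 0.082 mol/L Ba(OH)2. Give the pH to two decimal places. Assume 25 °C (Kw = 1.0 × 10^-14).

Ba(OH)2 is a strong base (each formula unit releases 2 OH-); [OH-] = 0.164 M.
pOH = -log(0.164) = 0.79
pH = 14.00 - 0.79 = 13.21

pH = 13.21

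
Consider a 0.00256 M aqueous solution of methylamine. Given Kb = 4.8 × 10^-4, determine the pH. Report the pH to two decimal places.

CH3NH2 + H2O ⇌ CH3NH3+ + OH-
From the ICE table, Kb = x²/(0.00256 − x) = 4.8 × 10^-4.
x is not negligible relative to C₀; solve x² + 0.00048·x − 1.23e-06 = 0.
x = (−Kb + √(Kb² + 4·Kb·C₀))/2 = 8.94 × 10^-4 M
pOH = 3.05, so pH = 14.00 − pOH = 10.95

pH = 10.95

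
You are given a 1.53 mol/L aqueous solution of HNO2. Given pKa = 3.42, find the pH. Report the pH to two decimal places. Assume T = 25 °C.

HNO2 ⇌ NO2- + H+
Ka = 10^(−3.42) = 3.80 × 10^-4
From the ICE table, Ka = [H+]²/(1.53 − [H+]) = 3.80 × 10^-4.
Neglecting [H+] in the denominator: [H+] = √(3.80 × 10^-4 × 1.53) = 2.41 × 10^-2 M
Check: 1.6% ionized — well under 5%, approximation valid.
pH = −log(2.41 × 10^-2) = 1.62

pH = 1.62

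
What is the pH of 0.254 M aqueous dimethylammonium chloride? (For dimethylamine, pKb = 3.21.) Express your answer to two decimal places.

pH = 5.69

(CH3)2NH2+ is the conjugate acid of the weak base (CH3)2NH.
Kb = 10^(−3.21) = 6.17 × 10^-4
Ka = Kw/Kb = 1.0×10^-14 / 6.17 × 10^-4 = 1.62 × 10^-11
From the ICE table, Ka = x²/(0.254 − x) = 1.62 × 10^-11.
Since Ka ≪ C₀, x ≈ √(Ka·C₀) = 2.03 × 10^-6 M.
(x/C₀ = 0.0008% < 5%, so the approximation holds.)
pH = −log[H+] = −log(2.03 × 10^-6) = 5.69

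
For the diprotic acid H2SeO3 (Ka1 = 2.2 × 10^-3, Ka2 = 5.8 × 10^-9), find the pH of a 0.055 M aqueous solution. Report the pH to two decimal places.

Ka1 ≫ Ka2, so treat the first dissociation as the only significant source of H+.
Ka1 = x²/(0.055 − x) = 2.2 × 10^-3
Solving the quadratic: x = (−Ka1 + √(Ka1² + 4·Ka1·C₀))/2 = 9.95 × 10^-3 M
pH = −log(9.95 × 10^-3) = 2.00

pH = 2.00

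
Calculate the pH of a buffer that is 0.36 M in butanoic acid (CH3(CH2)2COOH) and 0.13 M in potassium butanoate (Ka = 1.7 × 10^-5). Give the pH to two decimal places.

pH = 4.33

pKa = −log(1.7 × 10^-5) = 4.770
Using pH = pKa + log([base]/[acid]) with [base]/[acid] = 0.13/0.36:
pH = 4.770 + (-0.442) = 4.33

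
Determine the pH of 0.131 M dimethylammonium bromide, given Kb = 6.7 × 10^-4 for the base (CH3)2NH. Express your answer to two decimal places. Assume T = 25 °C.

(CH3)2NH2+ is the conjugate acid of the weak base (CH3)2NH.
Ka = Kw/Kb = 1.0×10^-14 / 6.7 × 10^-4 = 1.49 × 10^-11
Ka = x²/(0.131 − x) = 1.49 × 10^-11
Since Ka ≪ C₀, x ≈ √(Ka·C₀) = 1.40 × 10^-6 M.
Check: 0.0011% ionized — well under 5%, approximation valid.
pH = −log(1.40 × 10^-6) = 5.85

pH = 5.85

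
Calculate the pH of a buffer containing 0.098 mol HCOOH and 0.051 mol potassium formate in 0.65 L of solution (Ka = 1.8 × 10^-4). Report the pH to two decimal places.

pH = 3.46

pKa = −log(1.8 × 10^-4) = 3.745
Using pH = pKa + log([base]/[acid]) with [base]/[acid] = 0.051/0.098:
pH = 3.745 + (-0.284) = 3.46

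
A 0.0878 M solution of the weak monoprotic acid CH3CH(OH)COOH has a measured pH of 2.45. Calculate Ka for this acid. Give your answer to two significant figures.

[H+] = 10^(-2.45) = 3.55 × 10^-3 M
At equilibrium [HA] = 0.0878 − 3.55 × 10^-3 = 8.43 × 10^-2 M
Ka = [H+][A-]/[HA] = (3.55 × 10^-3)² / 8.43 × 10^-2 = 1.5 × 10^-4

Ka = 1.5 × 10^-4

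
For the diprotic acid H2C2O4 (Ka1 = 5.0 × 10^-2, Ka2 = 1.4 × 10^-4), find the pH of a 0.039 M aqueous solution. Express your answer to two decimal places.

Since Ka1 ≫ Ka2, the first ionization dominates [H+].
Ka1 = x²/(0.039 − x) = 5.0 × 10^-2
Solving the quadratic: x = (−Ka1 + √(Ka1² + 4·Ka1·C₀))/2 = 2.57 × 10^-2 M
pH = −log(2.57 × 10^-2) = 1.59

pH = 1.59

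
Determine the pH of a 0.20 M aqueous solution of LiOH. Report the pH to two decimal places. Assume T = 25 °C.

LiOH is a strong base; [OH-] = 0.2 M.
pOH = -log(0.2) = 0.70
pH = 14.00 - 0.70 = 13.30

pH = 13.30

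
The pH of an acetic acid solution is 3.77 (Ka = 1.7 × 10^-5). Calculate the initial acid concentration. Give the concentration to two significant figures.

C₀ = 1.9 × 10^-3 M

[H+] = 10^(-3.77) = 1.70 × 10^-4 M = x
Ka = x²/(C₀ − x) ⇒ C₀ = x + x²/Ka
C₀ = 1.70 × 10^-4 + (1.70 × 10^-4)²/(1.7 × 10^-5) = 1.87 × 10^-3 M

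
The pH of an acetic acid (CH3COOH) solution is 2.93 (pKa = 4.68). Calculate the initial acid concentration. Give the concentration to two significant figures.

[H+] = 10^(-2.93) = 1.17 × 10^-3 M = x
Ka = 10^(−4.68) = 2.09 × 10^-5
Ka = x²/(C₀ − x) ⇒ C₀ = x + x²/Ka
C₀ = 1.17 × 10^-3 + (1.17 × 10^-3)²/(2.09 × 10^-5) = 6.67 × 10^-2 M

C₀ = 6.7 × 10^-2 M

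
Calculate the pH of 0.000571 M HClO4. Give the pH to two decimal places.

pH = 3.24

HClO4 is a strong acid and dissociates completely, so [H+] = 0.000571 M.
pH = -log(0.000571) = 3.24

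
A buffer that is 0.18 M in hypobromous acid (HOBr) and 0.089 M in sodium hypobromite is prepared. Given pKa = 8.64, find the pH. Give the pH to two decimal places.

pH = 8.33

pH = pKa + log([A⁻]/[HA]) = 8.64 + log(0.089/0.18)
pH = 8.64 + (-0.306) = 8.33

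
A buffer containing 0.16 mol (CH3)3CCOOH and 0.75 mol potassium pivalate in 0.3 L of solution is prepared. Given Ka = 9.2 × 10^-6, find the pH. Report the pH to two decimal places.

pKa = −log(9.2 × 10^-6) = 5.036
Using pH = pKa + log([base]/[acid]) with [base]/[acid] = 0.75/0.16:
pH = 5.036 + (+0.671) = 5.71

pH = 5.71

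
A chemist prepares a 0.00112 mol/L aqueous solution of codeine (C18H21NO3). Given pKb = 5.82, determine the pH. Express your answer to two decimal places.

pH = 9.61

C18H21NO3 + H2O ⇌ C18H22NO3+ + OH-
Kb = 10^(−5.82) = 1.51 × 10^-6
From the ICE table, Kb = x²/(0.00112 − x) = 1.51 × 10^-6.
Neglecting x in the denominator: x = √(1.51 × 10^-6 × 0.00112) = 4.11 × 10^-5 M
(x/C₀ = 3.7% < 5%, so the approximation holds.)
pOH = 4.39, so pH = 14.00 − pOH = 9.61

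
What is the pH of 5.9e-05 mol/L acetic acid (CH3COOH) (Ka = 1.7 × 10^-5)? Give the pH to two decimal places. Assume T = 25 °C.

pH = 4.61

CH3COOH ⇌ CH3COO- + H+
Ka = [H+]²/(5.9e-05 − [H+]) = 1.7 × 10^-5
The 5% rule fails; solving [H+]² + Ka·[H+] − Ka·C₀ = 0 exactly:
[H+] = [−1.7e-05 + √(1.7e-05² + 4.01e-09)]/2 = 2.43 × 10^-5 M
pH = −log(2.43 × 10^-5) = 4.61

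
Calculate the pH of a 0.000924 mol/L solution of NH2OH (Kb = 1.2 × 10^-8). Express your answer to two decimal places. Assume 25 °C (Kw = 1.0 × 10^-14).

pH = 8.52

NH2OH + H2O ⇌ NH3OH+ + OH-
Kb = x²/(0.000924 − x) = 1.2 × 10^-8
Neglecting x in the denominator: x = √(1.2 × 10^-8 × 0.000924) = 3.33 × 10^-6 M
pOH = −log(3.33 × 10^-6) = 5.48; pH = 14.00 − 5.48 = 8.52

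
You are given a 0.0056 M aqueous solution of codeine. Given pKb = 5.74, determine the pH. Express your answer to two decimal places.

C18H21NO3 + H2O ⇌ C18H22NO3+ + OH-
Kb = 10^(−5.74) = 1.82 × 10^-6
Let x = [OH-] at equilibrium. Kb = x²/(0.0056 − x).
Neglecting x in the denominator: x = √(1.82 × 10^-6 × 0.0056) = 1.01 × 10^-4 M
pOH = −log(1.01 × 10^-4) = 4.00; pH = 14.00 − 4.00 = 10.00

pH = 10.00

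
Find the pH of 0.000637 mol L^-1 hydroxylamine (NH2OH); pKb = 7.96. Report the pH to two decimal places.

pH = 8.42

NH2OH + H2O ⇌ NH3OH+ + OH-
Kb = 10^(−7.96) = 1.10 × 10^-8
From the ICE table, Kb = [OH-]²/(0.000637 − [OH-]) = 1.10 × 10^-8.
Neglecting [OH-] in the denominator: [OH-] = √(1.10 × 10^-8 × 0.000637) = 2.65 × 10^-6 M
([OH-]/C₀ = 0.42% < 5%, so the approximation holds.)
pOH = 5.58, so pH = 14.00 − pOH = 8.42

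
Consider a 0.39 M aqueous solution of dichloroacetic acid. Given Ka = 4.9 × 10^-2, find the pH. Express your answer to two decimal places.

Cl2CHCOOH ⇌ Cl2CHCOO- + H+
Ka = x²/(0.39 − x) = 4.9 × 10^-2
x is not negligible relative to C₀; solve x² + 0.049·x − 0.0191 = 0.
x = [−0.049 + √(0.049² + 0.0764)]/2 = 1.16 × 10^-1 M
pH = −log(1.16 × 10^-1) = 0.94

pH = 0.94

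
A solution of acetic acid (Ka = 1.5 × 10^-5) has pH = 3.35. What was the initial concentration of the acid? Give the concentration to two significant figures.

[H+] = 10^(-3.35) = 4.47 × 10^-4 M = x
Ka = x²/(C₀ − x) ⇒ C₀ = x + x²/Ka
C₀ = 4.47 × 10^-4 + (4.47 × 10^-4)²/(1.5 × 10^-5) = 1.38 × 10^-2 M

C₀ = 1.4 × 10^-2 M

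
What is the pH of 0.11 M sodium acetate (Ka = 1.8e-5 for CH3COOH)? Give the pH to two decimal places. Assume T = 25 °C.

pH = 8.89

CH3COO- is the conjugate base of the weak acid CH3COOH.
Kb = Kw/Ka = 1.0×10^-14 / 1.8 × 10^-5 = 5.56 × 10^-10
Kb = [OH-]²/(0.11 − [OH-]) = 5.56 × 10^-10
Neglecting [OH-] in the denominator: [OH-] = √(5.56 × 10^-10 × 0.11) = 7.82 × 10^-6 M
pOH = 5.11, so pH = 14.00 − pOH = 8.89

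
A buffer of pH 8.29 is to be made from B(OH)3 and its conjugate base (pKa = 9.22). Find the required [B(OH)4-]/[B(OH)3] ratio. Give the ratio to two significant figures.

pH = pKa + log(r) ⇒ log(r) = 8.29 − 9.22 = -0.93
r = [B(OH)4-]/[B(OH)3] = 10^(-0.93) = 0.117

ratio = 0.12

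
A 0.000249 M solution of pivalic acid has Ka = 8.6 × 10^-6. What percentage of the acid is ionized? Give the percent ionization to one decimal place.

(CH3)3CCOOH ⇌ (CH3)3CCOO- + H+; let x = [H+] at equilibrium.
Ka = x²/(C₀ − x); solving the quadratic gives x = 4.22 × 10^-5 M.
Fraction ionized = 4.22 × 10^-5 / 0.000249 = 0.1695 → 16.9%

16.9%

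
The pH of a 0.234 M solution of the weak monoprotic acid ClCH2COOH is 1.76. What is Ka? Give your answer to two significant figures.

Ka = 1.4 × 10^-3

[H+] = 10^(-1.76) = 1.74 × 10^-2 M
At equilibrium [HA] = 0.234 − 1.74 × 10^-2 = 2.17 × 10^-1 M
Ka = [H+][A-]/[HA] = (1.74 × 10^-2)² / 2.17 × 10^-1 = 1.4 × 10^-3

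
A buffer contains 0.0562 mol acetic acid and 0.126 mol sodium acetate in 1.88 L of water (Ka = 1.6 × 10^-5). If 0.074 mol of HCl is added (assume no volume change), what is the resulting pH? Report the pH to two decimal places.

Added H+ converts CH3COO- to CH3COOH: CH3COOH → 0.13 mol, CH3COO- → 0.052 mol.
pKa = −log(1.6 × 10^-5) = 4.796
pH = pKa + log(n_CH3COO-/n_CH3COOH) = 4.796 + log(0.052/0.13) = 4.796 + (-0.398)

pH = 4.40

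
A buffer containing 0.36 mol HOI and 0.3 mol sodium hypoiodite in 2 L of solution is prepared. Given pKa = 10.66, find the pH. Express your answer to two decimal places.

pH = pKa + log([A⁻]/[HA]) = 10.66 + log(0.3/0.36)
pH = 10.66 + (-0.079) = 10.58

pH = 10.58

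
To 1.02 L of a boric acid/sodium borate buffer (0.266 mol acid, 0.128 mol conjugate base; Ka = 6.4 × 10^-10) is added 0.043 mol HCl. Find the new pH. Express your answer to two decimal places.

pH = 8.63

Added H+ converts B(OH)4- to B(OH)3: B(OH)3 → 0.309 mol, B(OH)4- → 0.085 mol.
pKa = −log(6.4 × 10^-10) = 9.194
pH = pKa + log([A⁻]/[HA]) = 9.194 + log(0.085/0.309) = 9.194 -0.561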